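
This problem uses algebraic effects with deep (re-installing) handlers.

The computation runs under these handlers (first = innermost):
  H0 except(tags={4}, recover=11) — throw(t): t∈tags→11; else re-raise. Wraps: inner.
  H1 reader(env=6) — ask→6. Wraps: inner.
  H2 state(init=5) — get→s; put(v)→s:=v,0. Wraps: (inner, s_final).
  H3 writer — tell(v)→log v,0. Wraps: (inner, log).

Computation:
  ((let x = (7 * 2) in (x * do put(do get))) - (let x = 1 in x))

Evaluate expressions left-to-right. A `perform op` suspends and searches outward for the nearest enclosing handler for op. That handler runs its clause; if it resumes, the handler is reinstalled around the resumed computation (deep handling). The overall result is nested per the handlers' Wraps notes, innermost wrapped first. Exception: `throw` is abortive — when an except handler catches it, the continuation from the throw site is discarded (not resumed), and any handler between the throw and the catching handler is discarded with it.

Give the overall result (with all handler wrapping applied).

Answer: ((-1, 5), ())

Working:
get @ H2 ⇒ 5
put(5) @ H2 ⇒ s:=5
H0 returns -1
H1 returns -1
H2 returns (-1, 5)
H3 returns ((-1, 5), ())
= ((-1, 5), ())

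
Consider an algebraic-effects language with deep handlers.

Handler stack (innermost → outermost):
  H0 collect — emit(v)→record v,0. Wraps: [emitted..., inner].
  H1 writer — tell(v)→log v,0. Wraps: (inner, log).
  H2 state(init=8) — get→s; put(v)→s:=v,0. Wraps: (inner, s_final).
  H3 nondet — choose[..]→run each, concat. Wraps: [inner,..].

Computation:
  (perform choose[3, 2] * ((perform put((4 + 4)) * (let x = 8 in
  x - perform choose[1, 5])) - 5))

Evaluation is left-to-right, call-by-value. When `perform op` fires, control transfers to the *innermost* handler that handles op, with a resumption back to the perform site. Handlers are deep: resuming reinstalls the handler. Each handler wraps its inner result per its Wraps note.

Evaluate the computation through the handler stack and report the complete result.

Answer: [(([-15], ()), 8), (([-15], ()), 8), (([-10], ()), 8), (([-10], ()), 8)]

Step-by-step:
choose[3, 2] @ H3
  branch[0] choose=3:
    put(8) @ H2 ⇒ s:=8
    choose[1, 5] @ H3
      branch[0] choose=1:
        H0 returns [-15]
        H1 returns ([-15], ())
        H2 returns (([-15], ()), 8)
        H3 returns [(([-15], ()), 8)]
      branch[1] choose=5:
        H0 returns [-15]
        H1 returns ([-15], ())
        H2 returns (([-15], ()), 8)
        H3 returns [(([-15], ()), 8)]
  branch[1] choose=2:
    put(8) @ H2 ⇒ s:=8
    choose[1, 5] @ H3
      branch[0] choose=1:
        H0 returns [-10]
        H1 returns ([-10], ())
        H2 returns (([-10], ()), 8)
        H3 returns [(([-10], ()), 8)]
      branch[1] choose=5:
        H0 returns [-10]
        H1 returns ([-10], ())
        H2 returns (([-10], ()), 8)
        H3 returns [(([-10], ()), 8)]
= [(([-15], ()), 8), (([-15], ()), 8), (([-10], ()), 8), (([-10], ()), 8)]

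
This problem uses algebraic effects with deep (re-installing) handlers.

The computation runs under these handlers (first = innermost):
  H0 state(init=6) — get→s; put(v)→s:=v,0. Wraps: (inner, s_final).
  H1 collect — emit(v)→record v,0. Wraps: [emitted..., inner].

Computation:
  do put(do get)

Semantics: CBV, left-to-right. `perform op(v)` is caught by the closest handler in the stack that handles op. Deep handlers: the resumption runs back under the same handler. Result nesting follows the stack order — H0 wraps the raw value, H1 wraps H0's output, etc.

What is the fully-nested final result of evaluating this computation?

Answer: [(0, 6)]

Working:
get @ H0 ⇒ 6
put(6) @ H0 ⇒ s:=6
H0 returns (0, 6)
H1 returns [(0, 6)]
= [(0, 6)]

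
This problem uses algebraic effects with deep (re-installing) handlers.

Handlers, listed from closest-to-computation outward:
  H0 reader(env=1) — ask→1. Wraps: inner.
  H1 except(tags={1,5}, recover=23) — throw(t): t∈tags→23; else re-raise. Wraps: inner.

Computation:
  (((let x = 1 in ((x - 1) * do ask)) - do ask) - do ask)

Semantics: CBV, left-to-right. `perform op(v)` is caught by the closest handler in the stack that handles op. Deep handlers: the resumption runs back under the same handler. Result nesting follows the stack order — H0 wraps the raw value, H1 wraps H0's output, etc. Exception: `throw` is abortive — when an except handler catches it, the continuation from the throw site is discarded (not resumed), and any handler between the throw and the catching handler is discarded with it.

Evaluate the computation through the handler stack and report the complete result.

Evaluation trace:
ask @ H0 ⇒ 1
ask @ H0 ⇒ 1
ask @ H0 ⇒ 1
H0 returns -2
H1 returns -2
= -2

Answer: -2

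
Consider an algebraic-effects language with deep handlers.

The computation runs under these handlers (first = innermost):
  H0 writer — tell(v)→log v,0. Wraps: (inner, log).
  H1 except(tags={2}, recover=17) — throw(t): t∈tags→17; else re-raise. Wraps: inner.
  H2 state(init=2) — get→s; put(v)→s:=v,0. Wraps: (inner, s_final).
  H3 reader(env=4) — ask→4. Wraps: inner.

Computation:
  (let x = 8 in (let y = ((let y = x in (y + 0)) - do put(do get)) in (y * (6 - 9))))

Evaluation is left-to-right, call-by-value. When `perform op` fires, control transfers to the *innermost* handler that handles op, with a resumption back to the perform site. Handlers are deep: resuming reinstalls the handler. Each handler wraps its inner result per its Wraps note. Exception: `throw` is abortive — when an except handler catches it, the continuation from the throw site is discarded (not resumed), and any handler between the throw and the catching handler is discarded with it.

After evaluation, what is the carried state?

Answer: 2

Evaluation trace:
get @ H2 ⇒ 2
put(2) @ H2 ⇒ s:=2
H0 returns (-24, ())
H1 returns (-24, ())
H2 returns ((-24, ()), 2)
H3 returns ((-24, ()), 2)
= ((-24, ()), 2)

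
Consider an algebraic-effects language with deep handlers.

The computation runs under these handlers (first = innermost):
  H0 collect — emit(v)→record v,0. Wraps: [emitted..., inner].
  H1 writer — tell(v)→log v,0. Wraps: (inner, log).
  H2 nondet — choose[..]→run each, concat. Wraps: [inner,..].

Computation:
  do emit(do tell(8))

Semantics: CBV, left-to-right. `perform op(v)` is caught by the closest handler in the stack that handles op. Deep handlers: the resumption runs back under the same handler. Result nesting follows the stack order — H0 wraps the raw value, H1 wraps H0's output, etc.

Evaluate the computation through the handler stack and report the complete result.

Answer: [([0, 0], (8))]

Step-by-step:
tell(8) @ H1 ⇒ log+=8
emit(0) @ H0 ⇒ out+=0
H0 returns [0, 0]
H1 returns ([0, 0], (8))
H2 returns [([0, 0], (8))]
= [([0, 0], (8))]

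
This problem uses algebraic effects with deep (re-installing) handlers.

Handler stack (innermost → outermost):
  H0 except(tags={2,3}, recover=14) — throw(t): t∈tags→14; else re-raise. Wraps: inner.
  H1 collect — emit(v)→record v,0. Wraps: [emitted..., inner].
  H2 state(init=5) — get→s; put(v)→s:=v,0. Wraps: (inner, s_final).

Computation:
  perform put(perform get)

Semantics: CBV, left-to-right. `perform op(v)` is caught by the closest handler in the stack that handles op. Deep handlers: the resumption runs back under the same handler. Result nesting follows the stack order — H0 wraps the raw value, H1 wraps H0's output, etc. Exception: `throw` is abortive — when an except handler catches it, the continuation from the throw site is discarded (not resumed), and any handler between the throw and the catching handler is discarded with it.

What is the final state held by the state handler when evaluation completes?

Working:
get @ H2 ⇒ 5
put(5) @ H2 ⇒ s:=5
H0 returns 0
H1 returns [0]
H2 returns ([0], 5)
= ([0], 5)

Answer: 5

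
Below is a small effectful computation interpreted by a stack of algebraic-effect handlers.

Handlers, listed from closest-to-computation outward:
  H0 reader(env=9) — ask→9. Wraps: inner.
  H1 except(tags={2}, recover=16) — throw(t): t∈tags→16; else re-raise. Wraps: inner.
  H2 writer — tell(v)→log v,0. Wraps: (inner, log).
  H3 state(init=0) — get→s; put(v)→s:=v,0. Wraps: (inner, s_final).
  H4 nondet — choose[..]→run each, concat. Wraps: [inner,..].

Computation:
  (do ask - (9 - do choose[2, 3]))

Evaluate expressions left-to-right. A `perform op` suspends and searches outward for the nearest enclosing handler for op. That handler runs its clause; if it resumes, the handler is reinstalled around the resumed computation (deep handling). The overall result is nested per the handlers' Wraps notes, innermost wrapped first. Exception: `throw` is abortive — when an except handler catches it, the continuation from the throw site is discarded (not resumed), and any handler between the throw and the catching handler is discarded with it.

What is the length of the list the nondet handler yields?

Answer: 2

Working:
ask @ H0 ⇒ 9
choose[2, 3] @ H4
  branch[0] choose=2:
    H0 returns 2
    H1 returns 2
    H2 returns (2, ())
    H3 returns ((2, ()), 0)
    H4 returns [((2, ()), 0)]
  branch[1] choose=3:
    H0 returns 3
    H1 returns 3
    H2 returns (3, ())
    H3 returns ((3, ()), 0)
    H4 returns [((3, ()), 0)]
= [((2, ()), 0), ((3, ()), 0)]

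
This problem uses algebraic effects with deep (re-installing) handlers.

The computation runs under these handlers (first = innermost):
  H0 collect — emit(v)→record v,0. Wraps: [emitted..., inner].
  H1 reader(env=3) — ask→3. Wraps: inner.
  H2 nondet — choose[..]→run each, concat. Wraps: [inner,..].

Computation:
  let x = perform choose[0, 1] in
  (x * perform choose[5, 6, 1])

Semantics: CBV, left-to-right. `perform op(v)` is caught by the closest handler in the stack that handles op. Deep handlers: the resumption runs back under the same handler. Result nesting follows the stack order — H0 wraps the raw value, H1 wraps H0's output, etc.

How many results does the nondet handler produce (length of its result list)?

Answer: 6

Step-by-step:
choose[0, 1] @ H2
  branch[0] choose=0:
    choose[5, 6, 1] @ H2
      branch[0] choose=5:
        H0 returns [0]
        H1 returns [0]
        H2 returns [[0]]
      branch[1] choose=6:
        H0 returns [0]
        H1 returns [0]
        H2 returns [[0]]
      branch[2] choose=1:
        H0 returns [0]
        H1 returns [0]
        H2 returns [[0]]
  branch[1] choose=1:
    choose[5, 6, 1] @ H2
      branch[0] choose=5:
        H0 returns [5]
        H1 returns [5]
        H2 returns [[5]]
      branch[1] choose=6:
        H0 returns [6]
        H1 returns [6]
        H2 returns [[6]]
      branch[2] choose=1:
        H0 returns [1]
        H1 returns [1]
        H2 returns [[1]]
= [[0], [0], [0], [5], [6], [1]]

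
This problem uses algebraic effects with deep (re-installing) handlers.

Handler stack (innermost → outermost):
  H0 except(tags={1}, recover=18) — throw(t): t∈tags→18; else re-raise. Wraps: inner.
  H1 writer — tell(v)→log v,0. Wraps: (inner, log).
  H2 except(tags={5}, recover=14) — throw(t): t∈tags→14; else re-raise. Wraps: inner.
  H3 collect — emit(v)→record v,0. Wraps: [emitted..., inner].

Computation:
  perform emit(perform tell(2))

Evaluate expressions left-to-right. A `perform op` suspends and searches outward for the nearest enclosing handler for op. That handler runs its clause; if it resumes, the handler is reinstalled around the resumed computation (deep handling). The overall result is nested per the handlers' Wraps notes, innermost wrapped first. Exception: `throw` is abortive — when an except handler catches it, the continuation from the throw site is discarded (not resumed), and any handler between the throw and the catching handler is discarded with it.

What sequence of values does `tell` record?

Evaluation trace:
tell(2) @ H1 ⇒ log+=2
emit(0) @ H3 ⇒ out+=0
H0 returns 0
H1 returns (0, (2))
H2 returns (0, (2))
H3 returns [0, (0, (2))]
= [0, (0, (2))]

Answer: (2)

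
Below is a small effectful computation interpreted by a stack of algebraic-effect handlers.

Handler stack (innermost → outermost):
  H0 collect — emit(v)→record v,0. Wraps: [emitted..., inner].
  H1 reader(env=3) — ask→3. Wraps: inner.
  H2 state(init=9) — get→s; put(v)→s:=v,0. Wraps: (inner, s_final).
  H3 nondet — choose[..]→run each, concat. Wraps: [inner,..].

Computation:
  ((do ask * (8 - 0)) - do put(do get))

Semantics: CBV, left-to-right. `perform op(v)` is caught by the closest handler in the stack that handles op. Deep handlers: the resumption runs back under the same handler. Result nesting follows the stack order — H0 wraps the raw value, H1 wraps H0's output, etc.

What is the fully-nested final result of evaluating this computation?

Answer: [([24], 9)]

Working:
ask @ H1 ⇒ 3
get @ H2 ⇒ 9
put(9) @ H2 ⇒ s:=9
H0 returns [24]
H1 returns [24]
H2 returns ([24], 9)
H3 returns [([24], 9)]
= [([24], 9)]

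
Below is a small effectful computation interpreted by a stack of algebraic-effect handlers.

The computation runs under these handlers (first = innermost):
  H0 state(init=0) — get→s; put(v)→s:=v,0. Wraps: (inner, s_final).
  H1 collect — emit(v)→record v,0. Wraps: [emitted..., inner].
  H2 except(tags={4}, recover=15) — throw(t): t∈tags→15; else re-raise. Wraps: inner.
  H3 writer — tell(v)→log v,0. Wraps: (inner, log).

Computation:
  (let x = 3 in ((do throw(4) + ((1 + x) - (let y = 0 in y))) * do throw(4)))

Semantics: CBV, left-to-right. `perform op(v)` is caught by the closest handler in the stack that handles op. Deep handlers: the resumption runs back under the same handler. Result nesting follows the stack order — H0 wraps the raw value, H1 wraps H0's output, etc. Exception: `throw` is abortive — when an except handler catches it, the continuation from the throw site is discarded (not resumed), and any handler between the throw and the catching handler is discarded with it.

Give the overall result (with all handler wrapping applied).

Step-by-step:
throw(4) @ H2 caught ⇒ 15
H3 returns (15, ())
= (15, ())

Answer: (15, ())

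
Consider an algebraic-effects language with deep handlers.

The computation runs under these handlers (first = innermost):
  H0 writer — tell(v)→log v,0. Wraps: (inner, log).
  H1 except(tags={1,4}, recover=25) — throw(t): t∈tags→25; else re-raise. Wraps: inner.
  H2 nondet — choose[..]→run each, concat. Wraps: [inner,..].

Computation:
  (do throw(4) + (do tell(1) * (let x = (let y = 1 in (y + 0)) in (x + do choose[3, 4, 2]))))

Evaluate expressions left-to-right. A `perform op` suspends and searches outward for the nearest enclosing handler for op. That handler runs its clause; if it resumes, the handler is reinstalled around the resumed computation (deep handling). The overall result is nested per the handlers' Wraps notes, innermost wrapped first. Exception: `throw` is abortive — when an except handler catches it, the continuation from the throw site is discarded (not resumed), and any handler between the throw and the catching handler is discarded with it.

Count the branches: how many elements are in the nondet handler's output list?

Step-by-step:
throw(4) @ H1 caught ⇒ 25
H2 returns [25]
= [25]

Answer: 1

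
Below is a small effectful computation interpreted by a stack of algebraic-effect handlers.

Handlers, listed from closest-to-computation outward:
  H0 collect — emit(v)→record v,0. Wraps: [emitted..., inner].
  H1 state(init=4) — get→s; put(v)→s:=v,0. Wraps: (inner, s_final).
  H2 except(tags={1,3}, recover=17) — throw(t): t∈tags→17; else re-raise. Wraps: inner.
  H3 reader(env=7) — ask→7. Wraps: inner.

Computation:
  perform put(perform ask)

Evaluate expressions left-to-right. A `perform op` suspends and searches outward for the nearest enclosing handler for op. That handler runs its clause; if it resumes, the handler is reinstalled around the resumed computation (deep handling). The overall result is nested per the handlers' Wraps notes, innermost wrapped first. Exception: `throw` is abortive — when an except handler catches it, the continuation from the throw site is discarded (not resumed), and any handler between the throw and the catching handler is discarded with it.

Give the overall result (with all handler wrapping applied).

Answer: ([0], 7)

Evaluation trace:
ask @ H3 ⇒ 7
put(7) @ H1 ⇒ s:=7
H0 returns [0]
H1 returns ([0], 7)
H2 returns ([0], 7)
H3 returns ([0], 7)
= ([0], 7)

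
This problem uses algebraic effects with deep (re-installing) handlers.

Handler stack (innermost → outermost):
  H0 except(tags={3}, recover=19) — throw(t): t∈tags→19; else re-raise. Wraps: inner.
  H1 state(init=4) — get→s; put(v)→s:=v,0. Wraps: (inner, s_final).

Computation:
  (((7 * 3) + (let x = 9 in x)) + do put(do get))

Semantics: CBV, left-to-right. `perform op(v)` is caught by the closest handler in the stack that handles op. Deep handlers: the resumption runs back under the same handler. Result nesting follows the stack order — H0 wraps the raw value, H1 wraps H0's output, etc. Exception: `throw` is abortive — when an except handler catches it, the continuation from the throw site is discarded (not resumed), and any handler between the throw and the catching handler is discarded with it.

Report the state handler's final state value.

Answer: 4

Step-by-step:
get @ H1 ⇒ 4
put(4) @ H1 ⇒ s:=4
H0 returns 30
H1 returns (30, 4)
= (30, 4)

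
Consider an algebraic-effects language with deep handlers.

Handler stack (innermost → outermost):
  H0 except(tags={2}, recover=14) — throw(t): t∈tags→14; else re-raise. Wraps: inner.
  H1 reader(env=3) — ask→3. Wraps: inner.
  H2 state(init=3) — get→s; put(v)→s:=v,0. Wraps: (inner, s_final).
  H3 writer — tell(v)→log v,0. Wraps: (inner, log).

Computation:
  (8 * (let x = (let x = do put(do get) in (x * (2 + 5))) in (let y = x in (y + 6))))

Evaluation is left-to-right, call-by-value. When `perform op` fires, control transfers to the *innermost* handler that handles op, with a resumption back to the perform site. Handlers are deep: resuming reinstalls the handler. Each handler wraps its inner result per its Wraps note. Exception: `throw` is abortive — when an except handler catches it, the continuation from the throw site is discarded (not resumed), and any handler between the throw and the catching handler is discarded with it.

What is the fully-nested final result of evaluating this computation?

Working:
get @ H2 ⇒ 3
put(3) @ H2 ⇒ s:=3
H0 returns 48
H1 returns 48
H2 returns (48, 3)
H3 returns ((48, 3), ())
= ((48, 3), ())

Answer: ((48, 3), ())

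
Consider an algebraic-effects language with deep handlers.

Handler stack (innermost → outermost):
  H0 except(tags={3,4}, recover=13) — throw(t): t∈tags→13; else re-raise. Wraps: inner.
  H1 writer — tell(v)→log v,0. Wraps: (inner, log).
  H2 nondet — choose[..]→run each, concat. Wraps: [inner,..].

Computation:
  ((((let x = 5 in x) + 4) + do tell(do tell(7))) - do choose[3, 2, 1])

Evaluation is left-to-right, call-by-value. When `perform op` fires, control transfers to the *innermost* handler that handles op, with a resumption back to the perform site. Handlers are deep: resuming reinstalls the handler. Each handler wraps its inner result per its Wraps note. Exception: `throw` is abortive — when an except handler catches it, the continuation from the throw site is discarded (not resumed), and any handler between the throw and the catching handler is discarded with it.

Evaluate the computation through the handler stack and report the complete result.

Answer: [(6, (7, 0)), (7, (7, 0)), (8, (7, 0))]

Working:
tell(7) @ H1 ⇒ log+=7
tell(0) @ H1 ⇒ log+=0
choose[3, 2, 1] @ H2
  branch[0] choose=3:
    H0 returns 6
    H1 returns (6, (7, 0))
    H2 returns [(6, (7, 0))]
  branch[1] choose=2:
    H0 returns 7
    H1 returns (7, (7, 0))
    H2 returns [(7, (7, 0))]
  branch[2] choose=1:
    H0 returns 8
    H1 returns (8, (7, 0))
    H2 returns [(8, (7, 0))]
= [(6, (7, 0)), (7, (7, 0)), (8, (7, 0))]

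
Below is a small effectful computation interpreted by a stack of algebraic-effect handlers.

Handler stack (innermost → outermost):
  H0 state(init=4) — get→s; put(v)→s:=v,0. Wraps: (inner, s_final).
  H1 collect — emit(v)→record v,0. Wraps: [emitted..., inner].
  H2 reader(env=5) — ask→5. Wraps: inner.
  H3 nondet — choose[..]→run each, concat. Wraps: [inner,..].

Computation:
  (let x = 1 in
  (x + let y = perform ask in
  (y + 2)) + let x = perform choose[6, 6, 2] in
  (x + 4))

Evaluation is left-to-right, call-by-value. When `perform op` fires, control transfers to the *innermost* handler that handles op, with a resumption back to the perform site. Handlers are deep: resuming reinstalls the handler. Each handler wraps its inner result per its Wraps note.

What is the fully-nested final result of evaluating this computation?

Answer: [[(18, 4)], [(18, 4)], [(14, 4)]]

Evaluation trace:
ask @ H2 ⇒ 5
choose[6, 6, 2] @ H3
  branch[0] choose=6:
    H0 returns (18, 4)
    H1 returns [(18, 4)]
    H2 returns [(18, 4)]
    H3 returns [[(18, 4)]]
  branch[1] choose=6:
    H0 returns (18, 4)
    H1 returns [(18, 4)]
    H2 returns [(18, 4)]
    H3 returns [[(18, 4)]]
  branch[2] choose=2:
    H0 returns (14, 4)
    H1 returns [(14, 4)]
    H2 returns [(14, 4)]
    H3 returns [[(14, 4)]]
= [[(18, 4)], [(18, 4)], [(14, 4)]]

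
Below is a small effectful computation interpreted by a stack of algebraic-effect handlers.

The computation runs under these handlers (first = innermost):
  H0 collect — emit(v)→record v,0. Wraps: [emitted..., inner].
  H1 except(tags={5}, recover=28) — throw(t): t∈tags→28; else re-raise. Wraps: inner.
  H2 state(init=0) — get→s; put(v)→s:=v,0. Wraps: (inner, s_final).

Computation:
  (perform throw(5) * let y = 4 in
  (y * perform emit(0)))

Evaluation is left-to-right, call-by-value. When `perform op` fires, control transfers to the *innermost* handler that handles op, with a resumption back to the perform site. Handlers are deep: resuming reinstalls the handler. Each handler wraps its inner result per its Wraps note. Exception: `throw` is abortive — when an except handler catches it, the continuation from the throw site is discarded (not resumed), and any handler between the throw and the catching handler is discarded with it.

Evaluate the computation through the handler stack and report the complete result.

Evaluation trace:
throw(5) @ H1 caught ⇒ 28
H2 returns (28, 0)
= (28, 0)

Answer: (28, 0)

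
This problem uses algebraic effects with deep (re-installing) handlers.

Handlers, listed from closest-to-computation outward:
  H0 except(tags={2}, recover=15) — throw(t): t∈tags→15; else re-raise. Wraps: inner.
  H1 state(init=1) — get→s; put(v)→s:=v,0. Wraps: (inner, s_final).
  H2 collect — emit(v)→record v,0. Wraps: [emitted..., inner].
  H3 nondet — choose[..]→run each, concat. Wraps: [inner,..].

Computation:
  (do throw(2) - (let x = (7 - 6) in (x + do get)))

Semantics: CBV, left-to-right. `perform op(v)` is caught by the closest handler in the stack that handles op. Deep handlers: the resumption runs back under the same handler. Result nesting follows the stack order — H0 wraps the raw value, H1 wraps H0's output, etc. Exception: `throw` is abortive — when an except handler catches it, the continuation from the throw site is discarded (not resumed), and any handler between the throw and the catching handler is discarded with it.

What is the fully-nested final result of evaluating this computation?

Answer: [[(15, 1)]]

Step-by-step:
throw(2) @ H0 caught ⇒ 15
H1 returns (15, 1)
H2 returns [(15, 1)]
H3 returns [[(15, 1)]]
= [[(15, 1)]]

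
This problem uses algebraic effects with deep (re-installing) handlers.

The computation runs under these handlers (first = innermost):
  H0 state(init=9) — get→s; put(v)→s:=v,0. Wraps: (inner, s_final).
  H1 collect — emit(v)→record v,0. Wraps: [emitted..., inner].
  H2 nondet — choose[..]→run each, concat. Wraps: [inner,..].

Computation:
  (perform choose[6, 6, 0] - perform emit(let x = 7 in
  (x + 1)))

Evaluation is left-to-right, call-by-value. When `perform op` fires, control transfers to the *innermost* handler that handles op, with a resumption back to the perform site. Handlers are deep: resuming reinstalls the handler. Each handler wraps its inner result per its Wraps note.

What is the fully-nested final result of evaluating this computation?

Answer: [[8, (6, 9)], [8, (6, 9)], [8, (0, 9)]]

Evaluation trace:
choose[6, 6, 0] @ H2
  branch[0] choose=6:
    emit(8) @ H1 ⇒ out+=8
    H0 returns (6, 9)
    H1 returns [8, (6, 9)]
    H2 returns [[8, (6, 9)]]
  branch[1] choose=6:
    emit(8) @ H1 ⇒ out+=8
    H0 returns (6, 9)
    H1 returns [8, (6, 9)]
    H2 returns [[8, (6, 9)]]
  branch[2] choose=0:
    emit(8) @ H1 ⇒ out+=8
    H0 returns (0, 9)
    H1 returns [8, (0, 9)]
    H2 returns [[8, (0, 9)]]
= [[8, (6, 9)], [8, (6, 9)], [8, (0, 9)]]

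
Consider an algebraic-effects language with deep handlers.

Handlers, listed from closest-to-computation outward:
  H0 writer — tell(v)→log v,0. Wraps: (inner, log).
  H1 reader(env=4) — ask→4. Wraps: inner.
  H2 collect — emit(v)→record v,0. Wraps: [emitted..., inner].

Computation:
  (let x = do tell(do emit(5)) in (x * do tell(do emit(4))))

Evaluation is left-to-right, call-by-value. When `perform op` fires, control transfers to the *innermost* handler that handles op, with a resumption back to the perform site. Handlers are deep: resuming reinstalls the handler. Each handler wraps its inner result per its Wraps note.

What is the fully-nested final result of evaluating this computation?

Answer: [5, 4, (0, (0, 0))]

Evaluation trace:
emit(5) @ H2 ⇒ out+=5
tell(0) @ H0 ⇒ log+=0
emit(4) @ H2 ⇒ out+=4
tell(0) @ H0 ⇒ log+=0
H0 returns (0, (0, 0))
H1 returns (0, (0, 0))
H2 returns [5, 4, (0, (0, 0))]
= [5, 4, (0, (0, 0))]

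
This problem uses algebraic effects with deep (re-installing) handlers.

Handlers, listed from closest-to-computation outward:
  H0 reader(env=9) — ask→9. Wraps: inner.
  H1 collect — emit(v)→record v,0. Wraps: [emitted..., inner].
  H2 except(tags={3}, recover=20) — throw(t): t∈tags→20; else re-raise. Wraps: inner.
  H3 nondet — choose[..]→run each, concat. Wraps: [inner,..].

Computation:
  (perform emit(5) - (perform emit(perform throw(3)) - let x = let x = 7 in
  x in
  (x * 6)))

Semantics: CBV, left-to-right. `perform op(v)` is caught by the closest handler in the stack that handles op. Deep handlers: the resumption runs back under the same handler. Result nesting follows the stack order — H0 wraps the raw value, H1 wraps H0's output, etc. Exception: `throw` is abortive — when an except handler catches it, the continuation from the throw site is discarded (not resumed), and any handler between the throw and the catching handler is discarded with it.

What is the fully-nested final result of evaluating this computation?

Evaluation trace:
emit(5) @ H1 ⇒ out+=5
throw(3) @ H2 caught ⇒ 20
H3 returns [20]
= [20]

Answer: [20]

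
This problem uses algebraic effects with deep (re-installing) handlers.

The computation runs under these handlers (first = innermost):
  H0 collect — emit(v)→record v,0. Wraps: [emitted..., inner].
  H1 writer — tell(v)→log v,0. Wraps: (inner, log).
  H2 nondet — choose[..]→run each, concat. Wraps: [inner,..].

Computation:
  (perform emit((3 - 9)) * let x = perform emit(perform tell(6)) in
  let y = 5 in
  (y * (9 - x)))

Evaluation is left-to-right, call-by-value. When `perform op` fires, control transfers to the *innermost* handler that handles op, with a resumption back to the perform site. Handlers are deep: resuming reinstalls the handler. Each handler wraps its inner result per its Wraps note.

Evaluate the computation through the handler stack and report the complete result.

Answer: [([-6, 0, 0], (6))]

Step-by-step:
emit(-6) @ H0 ⇒ out+=-6
tell(6) @ H1 ⇒ log+=6
emit(0) @ H0 ⇒ out+=0
H0 returns [-6, 0, 0]
H1 returns ([-6, 0, 0], (6))
H2 returns [([-6, 0, 0], (6))]
= [([-6, 0, 0], (6))]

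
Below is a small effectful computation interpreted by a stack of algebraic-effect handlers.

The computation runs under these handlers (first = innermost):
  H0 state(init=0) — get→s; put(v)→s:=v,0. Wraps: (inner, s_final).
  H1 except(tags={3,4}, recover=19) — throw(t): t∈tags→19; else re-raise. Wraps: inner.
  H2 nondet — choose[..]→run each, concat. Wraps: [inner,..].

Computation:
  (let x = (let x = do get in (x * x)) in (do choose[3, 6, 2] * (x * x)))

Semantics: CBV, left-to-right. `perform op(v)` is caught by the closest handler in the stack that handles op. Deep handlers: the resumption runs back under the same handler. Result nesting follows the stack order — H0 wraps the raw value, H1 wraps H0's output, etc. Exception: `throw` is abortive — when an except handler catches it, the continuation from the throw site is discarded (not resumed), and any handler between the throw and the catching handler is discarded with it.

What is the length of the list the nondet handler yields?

Step-by-step:
get @ H0 ⇒ 0
choose[3, 6, 2] @ H2
  branch[0] choose=3:
    H0 returns (0, 0)
    H1 returns (0, 0)
    H2 returns [(0, 0)]
  branch[1] choose=6:
    H0 returns (0, 0)
    H1 returns (0, 0)
    H2 returns [(0, 0)]
  branch[2] choose=2:
    H0 returns (0, 0)
    H1 returns (0, 0)
    H2 returns [(0, 0)]
= [(0, 0), (0, 0), (0, 0)]

Answer: 3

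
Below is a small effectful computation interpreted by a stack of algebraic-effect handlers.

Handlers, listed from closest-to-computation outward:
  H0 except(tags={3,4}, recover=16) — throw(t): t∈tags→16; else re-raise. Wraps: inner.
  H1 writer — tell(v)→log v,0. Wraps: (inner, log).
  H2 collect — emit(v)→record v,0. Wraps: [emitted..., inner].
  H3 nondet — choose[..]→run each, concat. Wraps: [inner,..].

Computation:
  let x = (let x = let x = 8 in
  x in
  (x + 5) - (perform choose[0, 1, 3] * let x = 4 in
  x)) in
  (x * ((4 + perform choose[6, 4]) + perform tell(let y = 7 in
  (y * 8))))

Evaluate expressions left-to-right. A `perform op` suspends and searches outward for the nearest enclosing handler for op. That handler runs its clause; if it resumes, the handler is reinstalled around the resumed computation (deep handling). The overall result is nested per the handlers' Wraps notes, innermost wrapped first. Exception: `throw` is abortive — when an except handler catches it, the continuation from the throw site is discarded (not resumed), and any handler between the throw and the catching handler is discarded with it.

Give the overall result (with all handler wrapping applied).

Evaluation trace:
choose[0, 1, 3] @ H3
  branch[0] choose=0:
    choose[6, 4] @ H3
      branch[0] choose=6:
        tell(56) @ H1 ⇒ log+=56
        H0 returns 130
        H1 returns (130, (56))
        H2 returns [(130, (56))]
        H3 returns [[(130, (56))]]
      branch[1] choose=4:
        tell(56) @ H1 ⇒ log+=56
        H0 returns 104
        H1 returns (104, (56))
        H2 returns [(104, (56))]
        H3 returns [[(104, (56))]]
  branch[1] choose=1:
    choose[6, 4] @ H3
      branch[0] choose=6:
        tell(56) @ H1 ⇒ log+=56
        H0 returns 90
        H1 returns (90, (56))
        H2 returns [(90, (56))]
        H3 returns [[(90, (56))]]
      branch[1] choose=4:
        tell(56) @ H1 ⇒ log+=56
        H0 returns 72
        H1 returns (72, (56))
        H2 returns [(72, (56))]
        H3 returns [[(72, (56))]]
  branch[2] choose=3:
    choose[6, 4] @ H3
      branch[0] choose=6:
        tell(56) @ H1 ⇒ log+=56
        H0 returns 10
        H1 returns (10, (56))
        H2 returns [(10, (56))]
        H3 returns [[(10, (56))]]
      branch[1] choose=4:
        tell(56) @ H1 ⇒ log+=56
        H0 returns 8
        H1 returns (8, (56))
        H2 returns [(8, (56))]
        H3 returns [[(8, (56))]]
= [[(130, (56))], [(104, (56))], [(90, (56))], [(72, (56))], [(10, (56))], [(8, (56))]]

Answer: [[(130, (56))], [(104, (56))], [(90, (56))], [(72, (56))], [(10, (56))], [(8, (56))]]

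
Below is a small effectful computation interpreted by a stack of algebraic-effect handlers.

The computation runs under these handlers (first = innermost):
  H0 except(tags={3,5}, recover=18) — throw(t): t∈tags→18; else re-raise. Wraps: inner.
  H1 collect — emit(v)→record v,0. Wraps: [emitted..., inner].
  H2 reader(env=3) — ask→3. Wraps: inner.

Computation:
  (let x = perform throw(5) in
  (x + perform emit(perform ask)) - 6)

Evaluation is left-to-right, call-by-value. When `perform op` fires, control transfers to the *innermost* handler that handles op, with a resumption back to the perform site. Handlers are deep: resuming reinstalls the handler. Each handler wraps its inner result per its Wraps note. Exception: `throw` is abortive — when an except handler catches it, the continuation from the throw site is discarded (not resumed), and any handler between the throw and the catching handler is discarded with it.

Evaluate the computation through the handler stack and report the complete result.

Step-by-step:
throw(5) @ H0 caught ⇒ 18
H1 returns [18]
H2 returns [18]
= [18]

Answer: [18]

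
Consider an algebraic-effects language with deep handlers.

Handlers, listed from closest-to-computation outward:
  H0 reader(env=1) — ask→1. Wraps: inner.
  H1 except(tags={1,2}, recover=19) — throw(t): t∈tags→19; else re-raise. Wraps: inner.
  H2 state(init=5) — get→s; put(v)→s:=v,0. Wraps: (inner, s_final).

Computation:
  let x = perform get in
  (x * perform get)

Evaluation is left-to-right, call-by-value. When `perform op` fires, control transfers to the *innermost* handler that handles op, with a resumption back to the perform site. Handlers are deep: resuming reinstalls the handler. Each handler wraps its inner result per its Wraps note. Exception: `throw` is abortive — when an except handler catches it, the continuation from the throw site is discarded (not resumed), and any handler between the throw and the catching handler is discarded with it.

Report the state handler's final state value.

Answer: 5

Working:
get @ H2 ⇒ 5
get @ H2 ⇒ 5
H0 returns 25
H1 returns 25
H2 returns (25, 5)
= (25, 5)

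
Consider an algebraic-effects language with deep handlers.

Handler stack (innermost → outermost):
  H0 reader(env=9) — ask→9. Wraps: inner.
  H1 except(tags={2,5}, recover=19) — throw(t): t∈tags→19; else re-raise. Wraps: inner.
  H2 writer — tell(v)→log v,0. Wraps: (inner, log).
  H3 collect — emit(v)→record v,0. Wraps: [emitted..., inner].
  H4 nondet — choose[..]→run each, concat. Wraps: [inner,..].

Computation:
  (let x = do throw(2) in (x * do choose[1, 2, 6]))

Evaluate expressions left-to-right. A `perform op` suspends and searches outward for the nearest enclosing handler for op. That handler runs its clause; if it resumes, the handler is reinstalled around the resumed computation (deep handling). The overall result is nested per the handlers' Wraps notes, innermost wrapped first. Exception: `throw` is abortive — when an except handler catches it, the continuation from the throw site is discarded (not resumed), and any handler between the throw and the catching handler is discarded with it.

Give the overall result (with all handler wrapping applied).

Answer: [[(19, ())]]

Step-by-step:
throw(2) @ H1 caught ⇒ 19
H2 returns (19, ())
H3 returns [(19, ())]
H4 returns [[(19, ())]]
= [[(19, ())]]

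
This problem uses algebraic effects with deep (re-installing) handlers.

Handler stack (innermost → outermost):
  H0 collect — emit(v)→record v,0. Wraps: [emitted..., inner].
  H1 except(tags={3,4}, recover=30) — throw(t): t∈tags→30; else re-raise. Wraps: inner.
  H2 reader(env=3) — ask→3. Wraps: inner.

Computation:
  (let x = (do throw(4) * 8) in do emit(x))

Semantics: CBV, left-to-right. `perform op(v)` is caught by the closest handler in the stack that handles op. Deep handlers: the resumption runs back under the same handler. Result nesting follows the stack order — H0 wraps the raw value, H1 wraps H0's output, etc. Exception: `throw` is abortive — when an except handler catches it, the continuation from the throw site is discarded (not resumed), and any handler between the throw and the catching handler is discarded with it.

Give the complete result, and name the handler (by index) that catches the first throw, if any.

Step-by-step:
throw(4) @ H1 caught ⇒ 30
H2 returns 30
= 30

Answer: 30 ; first throw caught by: H1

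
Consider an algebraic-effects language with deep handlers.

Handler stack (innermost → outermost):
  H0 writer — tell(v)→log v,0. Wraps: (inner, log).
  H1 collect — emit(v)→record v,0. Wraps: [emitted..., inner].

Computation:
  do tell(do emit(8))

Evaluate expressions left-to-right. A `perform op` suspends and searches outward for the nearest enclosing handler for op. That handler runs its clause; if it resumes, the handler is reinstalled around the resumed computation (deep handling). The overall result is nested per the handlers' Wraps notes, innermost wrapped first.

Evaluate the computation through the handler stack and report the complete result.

Step-by-step:
emit(8) @ H1 ⇒ out+=8
tell(0) @ H0 ⇒ log+=0
H0 returns (0, (0))
H1 returns [8, (0, (0))]
= [8, (0, (0))]

Answer: [8, (0, (0))]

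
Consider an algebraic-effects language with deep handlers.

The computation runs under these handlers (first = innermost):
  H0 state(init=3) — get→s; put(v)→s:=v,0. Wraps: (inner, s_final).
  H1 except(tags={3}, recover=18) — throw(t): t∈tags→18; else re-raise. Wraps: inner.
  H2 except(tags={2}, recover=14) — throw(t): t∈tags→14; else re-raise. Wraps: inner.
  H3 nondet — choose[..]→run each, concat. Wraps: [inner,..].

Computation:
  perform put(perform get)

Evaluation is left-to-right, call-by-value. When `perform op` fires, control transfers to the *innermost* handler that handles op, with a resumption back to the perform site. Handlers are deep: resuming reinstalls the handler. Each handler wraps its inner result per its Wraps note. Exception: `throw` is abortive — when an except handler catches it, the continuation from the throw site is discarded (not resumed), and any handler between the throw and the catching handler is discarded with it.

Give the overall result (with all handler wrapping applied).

Answer: [(0, 3)]

Evaluation trace:
get @ H0 ⇒ 3
put(3) @ H0 ⇒ s:=3
H0 returns (0, 3)
H1 returns (0, 3)
H2 returns (0, 3)
H3 returns [(0, 3)]
= [(0, 3)]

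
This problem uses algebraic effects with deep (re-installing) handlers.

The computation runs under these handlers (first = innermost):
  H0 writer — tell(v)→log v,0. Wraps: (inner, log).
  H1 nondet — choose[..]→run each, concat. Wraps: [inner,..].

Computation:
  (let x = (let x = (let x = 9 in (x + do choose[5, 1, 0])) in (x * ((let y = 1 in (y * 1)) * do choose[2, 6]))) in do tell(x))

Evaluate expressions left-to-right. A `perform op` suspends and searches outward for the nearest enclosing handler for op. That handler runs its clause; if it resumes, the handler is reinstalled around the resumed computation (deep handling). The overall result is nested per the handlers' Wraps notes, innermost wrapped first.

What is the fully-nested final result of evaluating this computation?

Evaluation trace:
choose[5, 1, 0] @ H1
  branch[0] choose=5:
    choose[2, 6] @ H1
      branch[0] choose=2:
        tell(28) @ H0 ⇒ log+=28
        H0 returns (0, (28))
        H1 returns [(0, (28))]
      branch[1] choose=6:
        tell(84) @ H0 ⇒ log+=84
        H0 returns (0, (84))
        H1 returns [(0, (84))]
  branch[1] choose=1:
    choose[2, 6] @ H1
      branch[0] choose=2:
        tell(20) @ H0 ⇒ log+=20
        H0 returns (0, (20))
        H1 returns [(0, (20))]
      branch[1] choose=6:
        tell(60) @ H0 ⇒ log+=60
        H0 returns (0, (60))
        H1 returns [(0, (60))]
  branch[2] choose=0:
    choose[2, 6] @ H1
      branch[0] choose=2:
        tell(18) @ H0 ⇒ log+=18
        H0 returns (0, (18))
        H1 returns [(0, (18))]
      branch[1] choose=6:
        tell(54) @ H0 ⇒ log+=54
        H0 returns (0, (54))
        H1 returns [(0, (54))]
= [(0, (28)), (0, (84)), (0, (20)), (0, (60)), (0, (18)), (0, (54))]

Answer: [(0, (28)), (0, (84)), (0, (20)), (0, (60)), (0, (18)), (0, (54))]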